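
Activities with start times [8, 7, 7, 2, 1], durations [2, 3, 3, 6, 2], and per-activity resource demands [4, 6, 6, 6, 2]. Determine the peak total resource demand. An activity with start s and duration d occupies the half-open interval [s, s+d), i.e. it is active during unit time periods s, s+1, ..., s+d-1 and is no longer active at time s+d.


Each activity i is active on [start_i, start_i + duration_i).
Compute total resource usage per time slot:
  t=0: active resources = [], total = 0
  t=1: active resources = [2], total = 2
  t=2: active resources = [6, 2], total = 8
  t=3: active resources = [6], total = 6
  t=4: active resources = [6], total = 6
  t=5: active resources = [6], total = 6
  t=6: active resources = [6], total = 6
  t=7: active resources = [6, 6, 6], total = 18
  t=8: active resources = [4, 6, 6], total = 16
  t=9: active resources = [4, 6, 6], total = 16
Peak resource demand = 18

18


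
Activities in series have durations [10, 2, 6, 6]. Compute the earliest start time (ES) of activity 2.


Activity 2 starts after activities 1 through 1 complete.
Predecessor durations: [10]
ES = 10 = 10

10


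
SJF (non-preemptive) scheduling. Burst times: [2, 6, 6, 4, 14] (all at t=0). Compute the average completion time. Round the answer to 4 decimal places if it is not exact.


SJF order (ascending): [2, 4, 6, 6, 14]
Completion times:
  Job 1: burst=2, C=2
  Job 2: burst=4, C=6
  Job 3: burst=6, C=12
  Job 4: burst=6, C=18
  Job 5: burst=14, C=32
Average completion = 70/5 = 14.0

14.0


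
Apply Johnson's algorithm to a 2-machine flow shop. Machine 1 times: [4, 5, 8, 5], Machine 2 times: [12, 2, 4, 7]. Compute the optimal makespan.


Apply Johnson's rule:
  Group 1 (a <= b): [(1, 4, 12), (4, 5, 7)]
  Group 2 (a > b): [(3, 8, 4), (2, 5, 2)]
Optimal job order: [1, 4, 3, 2]
Schedule:
  Job 1: M1 done at 4, M2 done at 16
  Job 4: M1 done at 9, M2 done at 23
  Job 3: M1 done at 17, M2 done at 27
  Job 2: M1 done at 22, M2 done at 29
Makespan = 29

29


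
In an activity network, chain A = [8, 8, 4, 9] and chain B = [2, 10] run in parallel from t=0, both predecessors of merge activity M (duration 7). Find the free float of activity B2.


ES(B2) = sum of predecessors on chain B = 2
EF(B2) = ES + duration = 2 + 10 = 12
Successor of B2 is M. ES(M) = max(sum(A), sum(B)) = max(29, 12) = 29
Free float = ES(successor) - EF(current) = 29 - 12 = 17

17


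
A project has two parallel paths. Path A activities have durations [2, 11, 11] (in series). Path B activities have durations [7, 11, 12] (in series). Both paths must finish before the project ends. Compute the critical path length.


Path A total = 2 + 11 + 11 = 24
Path B total = 7 + 11 + 12 = 30
Critical path = longest path = max(24, 30) = 30

30


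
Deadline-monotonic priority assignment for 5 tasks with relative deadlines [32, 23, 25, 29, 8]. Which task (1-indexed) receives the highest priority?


Sort tasks by relative deadline (ascending):
  Task 5: deadline = 8
  Task 2: deadline = 23
  Task 3: deadline = 25
  Task 4: deadline = 29
  Task 1: deadline = 32
Priority order (highest first): [5, 2, 3, 4, 1]
Highest priority task = 5

5


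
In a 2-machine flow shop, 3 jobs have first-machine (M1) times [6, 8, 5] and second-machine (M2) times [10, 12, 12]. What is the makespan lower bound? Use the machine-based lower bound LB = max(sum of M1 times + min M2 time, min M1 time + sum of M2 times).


LB1 = sum(M1 times) + min(M2 times) = 19 + 10 = 29
LB2 = min(M1 times) + sum(M2 times) = 5 + 34 = 39
Lower bound = max(LB1, LB2) = max(29, 39) = 39

39


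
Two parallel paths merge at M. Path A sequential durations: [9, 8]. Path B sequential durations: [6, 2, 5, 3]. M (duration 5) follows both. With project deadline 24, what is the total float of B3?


Forward pass: ES(B3) = sum of predecessors on chain B = 8
EF = ES + duration = 8 + 5 = 13
Backward pass: LF(M) = deadline = 24; LS(M) = 24 - 5 = 19
LF(B3) = LS(M) - sum(successors on chain B) = 19 - 3 = 16
LS = LF - duration = 16 - 5 = 11
Total float = LS - ES = 11 - 8 = 3

3


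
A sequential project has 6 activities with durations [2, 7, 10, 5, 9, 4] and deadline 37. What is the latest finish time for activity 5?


LF(activity 5) = deadline - sum of successor durations
Successors: activities 6 through 6 with durations [4]
Sum of successor durations = 4
LF = 37 - 4 = 33

33


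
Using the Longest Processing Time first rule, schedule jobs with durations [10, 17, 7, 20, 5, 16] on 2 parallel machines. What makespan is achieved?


Sort jobs in decreasing order (LPT): [20, 17, 16, 10, 7, 5]
Assign each job to the least loaded machine:
  Machine 1: jobs [20, 10, 7], load = 37
  Machine 2: jobs [17, 16, 5], load = 38
Makespan = max load = 38

38


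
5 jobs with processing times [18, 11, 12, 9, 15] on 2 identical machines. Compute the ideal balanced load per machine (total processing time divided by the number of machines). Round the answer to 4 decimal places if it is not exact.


Total processing time = 18 + 11 + 12 + 9 + 15 = 65
Number of machines = 2
Ideal balanced load = 65 / 2 = 32.5

32.5


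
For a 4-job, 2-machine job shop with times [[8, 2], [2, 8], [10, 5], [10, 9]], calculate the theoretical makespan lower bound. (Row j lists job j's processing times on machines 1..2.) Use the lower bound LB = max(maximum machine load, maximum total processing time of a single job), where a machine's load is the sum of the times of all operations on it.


Machine loads:
  Machine 1: 8 + 2 + 10 + 10 = 30
  Machine 2: 2 + 8 + 5 + 9 = 24
Max machine load = 30
Job totals:
  Job 1: 10
  Job 2: 10
  Job 3: 15
  Job 4: 19
Max job total = 19
Lower bound = max(30, 19) = 30

30


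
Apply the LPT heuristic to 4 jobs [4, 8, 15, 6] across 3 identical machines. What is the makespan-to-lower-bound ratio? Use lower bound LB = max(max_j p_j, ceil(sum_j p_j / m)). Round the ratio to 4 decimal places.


LPT order: [15, 8, 6, 4]
Machine loads after assignment: [15, 8, 10]
LPT makespan = 15
Lower bound = max(max_job, ceil(total/3)) = max(15, 11) = 15
Ratio = 15 / 15 = 1.0

1.0


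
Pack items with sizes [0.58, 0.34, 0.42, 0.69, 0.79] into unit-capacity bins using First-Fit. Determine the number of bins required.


Place items sequentially using First-Fit:
  Item 0.58 -> new Bin 1
  Item 0.34 -> Bin 1 (now 0.92)
  Item 0.42 -> new Bin 2
  Item 0.69 -> new Bin 3
  Item 0.79 -> new Bin 4
Total bins used = 4

4


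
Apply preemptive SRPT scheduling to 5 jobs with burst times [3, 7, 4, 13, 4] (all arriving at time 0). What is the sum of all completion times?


Since all jobs arrive at t=0, SRPT equals SPT ordering.
SPT order: [3, 4, 4, 7, 13]
Completion times:
  Job 1: p=3, C=3
  Job 2: p=4, C=7
  Job 3: p=4, C=11
  Job 4: p=7, C=18
  Job 5: p=13, C=31
Total completion time = 3 + 7 + 11 + 18 + 31 = 70

70


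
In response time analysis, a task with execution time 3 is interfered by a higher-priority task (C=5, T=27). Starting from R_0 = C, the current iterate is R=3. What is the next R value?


R_next = C + ceil(R_prev / T_hp) * C_hp
ceil(3 / 27) = ceil(0.1111) = 1
Interference = 1 * 5 = 5
R_next = 3 + 5 = 8

8


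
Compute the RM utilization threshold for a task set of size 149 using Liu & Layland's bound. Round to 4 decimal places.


Compute 2^(1/149) = 1.0046628318
Subtract 1: 1.0046628318 - 1 = 0.0046628318
Multiply by n: 149 * 0.0046628318 = 0.6947619382
Round to 4 dp: 0.6948

0.6948


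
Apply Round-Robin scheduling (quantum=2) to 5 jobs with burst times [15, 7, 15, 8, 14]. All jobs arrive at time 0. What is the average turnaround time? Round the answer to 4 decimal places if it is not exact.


Time quantum = 2
Execution trace:
  J1 runs 2 units, time = 2
  J2 runs 2 units, time = 4
  J3 runs 2 units, time = 6
  J4 runs 2 units, time = 8
  J5 runs 2 units, time = 10
  J1 runs 2 units, time = 12
  J2 runs 2 units, time = 14
  J3 runs 2 units, time = 16
  J4 runs 2 units, time = 18
  J5 runs 2 units, time = 20
  J1 runs 2 units, time = 22
  J2 runs 2 units, time = 24
  J3 runs 2 units, time = 26
  J4 runs 2 units, time = 28
  J5 runs 2 units, time = 30
  J1 runs 2 units, time = 32
  J2 runs 1 units, time = 33
  J3 runs 2 units, time = 35
  J4 runs 2 units, time = 37
  J5 runs 2 units, time = 39
  J1 runs 2 units, time = 41
  J3 runs 2 units, time = 43
  J5 runs 2 units, time = 45
  J1 runs 2 units, time = 47
  J3 runs 2 units, time = 49
  J5 runs 2 units, time = 51
  J1 runs 2 units, time = 53
  J3 runs 2 units, time = 55
  J5 runs 2 units, time = 57
  J1 runs 1 units, time = 58
  J3 runs 1 units, time = 59
Finish times: [58, 33, 59, 37, 57]
Average turnaround = 244/5 = 48.8

48.8


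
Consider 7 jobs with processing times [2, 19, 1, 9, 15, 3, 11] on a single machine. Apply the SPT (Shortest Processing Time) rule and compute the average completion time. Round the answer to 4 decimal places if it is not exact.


Sort jobs by processing time (SPT order): [1, 2, 3, 9, 11, 15, 19]
Compute completion times sequentially:
  Job 1: processing = 1, completes at 1
  Job 2: processing = 2, completes at 3
  Job 3: processing = 3, completes at 6
  Job 4: processing = 9, completes at 15
  Job 5: processing = 11, completes at 26
  Job 6: processing = 15, completes at 41
  Job 7: processing = 19, completes at 60
Sum of completion times = 152
Average completion time = 152/7 = 21.7143

21.7143


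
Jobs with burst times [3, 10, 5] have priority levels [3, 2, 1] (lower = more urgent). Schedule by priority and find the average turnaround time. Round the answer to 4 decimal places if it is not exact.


Sort by priority (ascending = highest first):
Order: [(1, 5), (2, 10), (3, 3)]
Completion times:
  Priority 1, burst=5, C=5
  Priority 2, burst=10, C=15
  Priority 3, burst=3, C=18
Average turnaround = 38/3 = 12.6667

12.6667


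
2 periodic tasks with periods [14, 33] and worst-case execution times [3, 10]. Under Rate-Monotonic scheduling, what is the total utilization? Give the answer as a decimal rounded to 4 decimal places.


Compute individual utilizations (exact fractions):
  Task 1: C/T = 3/14 (approx. 0.2143)
  Task 2: C/T = 10/33 (approx. 0.303)
Total utilization U = 3/14 + 10/33 = 239/462
Rounded to 4 decimal places: U = 0.5173
RM (Liu & Layland) bound for 2 tasks = 0.828427; compare with U = 239/462 (approx. 0.517316)
U <= bound, so schedulable by RM sufficient condition.

0.5173


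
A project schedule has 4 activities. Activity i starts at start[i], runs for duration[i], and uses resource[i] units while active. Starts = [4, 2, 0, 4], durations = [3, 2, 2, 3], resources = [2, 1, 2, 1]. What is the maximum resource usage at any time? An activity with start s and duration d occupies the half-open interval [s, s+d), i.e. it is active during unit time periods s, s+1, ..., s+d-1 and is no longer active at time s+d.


Each activity i is active on [start_i, start_i + duration_i).
Compute total resource usage per time slot:
  t=0: active resources = [2], total = 2
  t=1: active resources = [2], total = 2
  t=2: active resources = [1], total = 1
  t=3: active resources = [1], total = 1
  t=4: active resources = [2, 1], total = 3
  t=5: active resources = [2, 1], total = 3
  t=6: active resources = [2, 1], total = 3
Peak resource demand = 3

3


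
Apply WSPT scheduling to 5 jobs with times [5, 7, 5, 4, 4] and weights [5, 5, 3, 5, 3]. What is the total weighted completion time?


Compute p/w ratios and sort ascending (WSPT): [(4, 5), (5, 5), (4, 3), (7, 5), (5, 3)]
Compute weighted completion times:
  Job (p=4,w=5): C=4, w*C=5*4=20
  Job (p=5,w=5): C=9, w*C=5*9=45
  Job (p=4,w=3): C=13, w*C=3*13=39
  Job (p=7,w=5): C=20, w*C=5*20=100
  Job (p=5,w=3): C=25, w*C=3*25=75
Total weighted completion time = 279

279


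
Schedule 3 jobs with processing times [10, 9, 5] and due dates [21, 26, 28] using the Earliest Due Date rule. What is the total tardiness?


Sort by due date (EDD order): [(10, 21), (9, 26), (5, 28)]
Compute completion times and tardiness:
  Job 1: p=10, d=21, C=10, tardiness=max(0,10-21)=0
  Job 2: p=9, d=26, C=19, tardiness=max(0,19-26)=0
  Job 3: p=5, d=28, C=24, tardiness=max(0,24-28)=0
Total tardiness = 0

0


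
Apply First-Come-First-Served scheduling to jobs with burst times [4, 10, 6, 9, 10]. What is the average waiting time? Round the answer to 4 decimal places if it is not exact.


FCFS order (as given): [4, 10, 6, 9, 10]
Waiting times:
  Job 1: wait = 0
  Job 2: wait = 4
  Job 3: wait = 14
  Job 4: wait = 20
  Job 5: wait = 29
Sum of waiting times = 67
Average waiting time = 67/5 = 13.4

13.4


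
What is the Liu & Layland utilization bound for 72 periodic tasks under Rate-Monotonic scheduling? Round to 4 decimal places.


Compute 2^(1/72) = 1.0096735332
Subtract 1: 1.0096735332 - 1 = 0.0096735332
Multiply by n: 72 * 0.0096735332 = 0.6964943904
Round to 4 dp: 0.6965

0.6965


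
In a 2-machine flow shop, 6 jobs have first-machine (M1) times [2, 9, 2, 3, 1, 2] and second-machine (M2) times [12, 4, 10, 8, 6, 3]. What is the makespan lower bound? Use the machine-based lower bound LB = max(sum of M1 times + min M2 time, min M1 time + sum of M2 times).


LB1 = sum(M1 times) + min(M2 times) = 19 + 3 = 22
LB2 = min(M1 times) + sum(M2 times) = 1 + 43 = 44
Lower bound = max(LB1, LB2) = max(22, 44) = 44

44


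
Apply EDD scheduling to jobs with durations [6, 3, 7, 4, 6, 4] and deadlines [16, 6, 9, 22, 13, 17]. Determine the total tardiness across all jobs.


Sort by due date (EDD order): [(3, 6), (7, 9), (6, 13), (6, 16), (4, 17), (4, 22)]
Compute completion times and tardiness:
  Job 1: p=3, d=6, C=3, tardiness=max(0,3-6)=0
  Job 2: p=7, d=9, C=10, tardiness=max(0,10-9)=1
  Job 3: p=6, d=13, C=16, tardiness=max(0,16-13)=3
  Job 4: p=6, d=16, C=22, tardiness=max(0,22-16)=6
  Job 5: p=4, d=17, C=26, tardiness=max(0,26-17)=9
  Job 6: p=4, d=22, C=30, tardiness=max(0,30-22)=8
Total tardiness = 27

27


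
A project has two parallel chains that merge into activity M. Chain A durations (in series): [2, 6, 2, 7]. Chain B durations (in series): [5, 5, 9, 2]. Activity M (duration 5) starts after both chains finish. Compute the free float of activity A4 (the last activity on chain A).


ES(A4) = sum of predecessors on chain A = 10
EF(A4) = ES + duration = 10 + 7 = 17
Successor of A4 is M. ES(M) = max(sum(A), sum(B)) = max(17, 21) = 21
Free float = ES(successor) - EF(current) = 21 - 17 = 4

4


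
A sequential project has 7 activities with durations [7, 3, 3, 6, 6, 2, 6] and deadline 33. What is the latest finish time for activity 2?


LF(activity 2) = deadline - sum of successor durations
Successors: activities 3 through 7 with durations [3, 6, 6, 2, 6]
Sum of successor durations = 23
LF = 33 - 23 = 10

10


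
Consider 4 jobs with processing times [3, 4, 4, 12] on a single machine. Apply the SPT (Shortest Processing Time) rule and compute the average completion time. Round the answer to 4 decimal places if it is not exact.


Sort jobs by processing time (SPT order): [3, 4, 4, 12]
Compute completion times sequentially:
  Job 1: processing = 3, completes at 3
  Job 2: processing = 4, completes at 7
  Job 3: processing = 4, completes at 11
  Job 4: processing = 12, completes at 23
Sum of completion times = 44
Average completion time = 44/4 = 11.0

11.0


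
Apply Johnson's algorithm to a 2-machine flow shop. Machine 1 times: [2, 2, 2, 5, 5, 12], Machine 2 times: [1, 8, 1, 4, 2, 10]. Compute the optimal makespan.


Apply Johnson's rule:
  Group 1 (a <= b): [(2, 2, 8)]
  Group 2 (a > b): [(6, 12, 10), (4, 5, 4), (5, 5, 2), (1, 2, 1), (3, 2, 1)]
Optimal job order: [2, 6, 4, 5, 1, 3]
Schedule:
  Job 2: M1 done at 2, M2 done at 10
  Job 6: M1 done at 14, M2 done at 24
  Job 4: M1 done at 19, M2 done at 28
  Job 5: M1 done at 24, M2 done at 30
  Job 1: M1 done at 26, M2 done at 31
  Job 3: M1 done at 28, M2 done at 32
Makespan = 32

32


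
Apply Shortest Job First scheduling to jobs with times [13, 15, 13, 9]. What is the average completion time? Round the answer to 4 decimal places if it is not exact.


SJF order (ascending): [9, 13, 13, 15]
Completion times:
  Job 1: burst=9, C=9
  Job 2: burst=13, C=22
  Job 3: burst=13, C=35
  Job 4: burst=15, C=50
Average completion = 116/4 = 29.0

29.0


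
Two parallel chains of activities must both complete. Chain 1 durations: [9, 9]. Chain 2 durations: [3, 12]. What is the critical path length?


Path A total = 9 + 9 = 18
Path B total = 3 + 12 = 15
Critical path = longest path = max(18, 15) = 18

18


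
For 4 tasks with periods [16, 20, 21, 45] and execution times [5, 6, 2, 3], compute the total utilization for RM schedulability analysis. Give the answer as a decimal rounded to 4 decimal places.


Compute individual utilizations (exact fractions):
  Task 1: C/T = 5/16 (approx. 0.3125)
  Task 2: C/T = 6/20 = 3/10 (approx. 0.3)
  Task 3: C/T = 2/21 (approx. 0.0952)
  Task 4: C/T = 3/45 = 1/15 (approx. 0.0667)
Total utilization U = 5/16 + 3/10 + 2/21 + 1/15 = 1301/1680
Rounded to 4 decimal places: U = 0.7744
RM (Liu & Layland) bound for 4 tasks = 0.756828; compare with U = 1301/1680 (approx. 0.774405)
bound < U <= 1, so the RM sufficient condition is not met (inconclusive; an exact test such as response-time analysis is needed).

0.7744


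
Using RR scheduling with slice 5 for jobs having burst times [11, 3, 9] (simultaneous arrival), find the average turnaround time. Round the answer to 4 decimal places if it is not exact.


Time quantum = 5
Execution trace:
  J1 runs 5 units, time = 5
  J2 runs 3 units, time = 8
  J3 runs 5 units, time = 13
  J1 runs 5 units, time = 18
  J3 runs 4 units, time = 22
  J1 runs 1 units, time = 23
Finish times: [23, 8, 22]
Average turnaround = 53/3 = 17.6667

17.6667


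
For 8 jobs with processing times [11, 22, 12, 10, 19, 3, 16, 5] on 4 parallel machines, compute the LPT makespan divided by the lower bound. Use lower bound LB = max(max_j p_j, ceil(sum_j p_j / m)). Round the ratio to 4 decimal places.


LPT order: [22, 19, 16, 12, 11, 10, 5, 3]
Machine loads after assignment: [25, 24, 26, 23]
LPT makespan = 26
Lower bound = max(max_job, ceil(total/4)) = max(22, 25) = 25
Ratio = 26 / 25 = 1.04

1.04


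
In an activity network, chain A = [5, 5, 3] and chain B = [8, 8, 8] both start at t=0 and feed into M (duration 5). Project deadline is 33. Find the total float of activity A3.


Forward pass: ES(A3) = sum of predecessors on chain A = 10
EF = ES + duration = 10 + 3 = 13
Backward pass: LF(M) = deadline = 33; LS(M) = 33 - 5 = 28
LF(A3) = LS(M) - sum(successors on chain A) = 28 - 0 = 28
LS = LF - duration = 28 - 3 = 25
Total float = LS - ES = 25 - 10 = 15

15


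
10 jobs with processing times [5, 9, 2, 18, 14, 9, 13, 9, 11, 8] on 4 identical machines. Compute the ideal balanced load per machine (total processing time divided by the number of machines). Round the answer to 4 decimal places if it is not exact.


Total processing time = 5 + 9 + 2 + 18 + 14 + 9 + 13 + 9 + 11 + 8 = 98
Number of machines = 4
Ideal balanced load = 98 / 4 = 24.5

24.5


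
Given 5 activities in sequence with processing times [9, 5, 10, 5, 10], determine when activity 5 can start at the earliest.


Activity 5 starts after activities 1 through 4 complete.
Predecessor durations: [9, 5, 10, 5]
ES = 9 + 5 + 10 + 5 = 29

29


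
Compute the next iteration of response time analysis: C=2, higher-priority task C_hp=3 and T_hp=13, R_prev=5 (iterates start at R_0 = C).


R_next = C + ceil(R_prev / T_hp) * C_hp
ceil(5 / 13) = ceil(0.3846) = 1
Interference = 1 * 3 = 3
R_next = 2 + 3 = 5
R_next = R_prev, so the iteration has converged (response time = 5).

5


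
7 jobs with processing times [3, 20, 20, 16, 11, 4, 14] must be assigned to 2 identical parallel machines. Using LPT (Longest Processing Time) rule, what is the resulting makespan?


Sort jobs in decreasing order (LPT): [20, 20, 16, 14, 11, 4, 3]
Assign each job to the least loaded machine:
  Machine 1: jobs [20, 16, 4, 3], load = 43
  Machine 2: jobs [20, 14, 11], load = 45
Makespan = max load = 45

45


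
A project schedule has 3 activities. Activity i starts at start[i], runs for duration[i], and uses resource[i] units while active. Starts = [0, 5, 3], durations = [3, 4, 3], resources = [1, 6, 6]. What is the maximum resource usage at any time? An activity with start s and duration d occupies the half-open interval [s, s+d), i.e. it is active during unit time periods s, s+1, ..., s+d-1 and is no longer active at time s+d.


Each activity i is active on [start_i, start_i + duration_i).
Compute total resource usage per time slot:
  t=0: active resources = [1], total = 1
  t=1: active resources = [1], total = 1
  t=2: active resources = [1], total = 1
  t=3: active resources = [6], total = 6
  t=4: active resources = [6], total = 6
  t=5: active resources = [6, 6], total = 12
  t=6: active resources = [6], total = 6
  t=7: active resources = [6], total = 6
  t=8: active resources = [6], total = 6
Peak resource demand = 12

12


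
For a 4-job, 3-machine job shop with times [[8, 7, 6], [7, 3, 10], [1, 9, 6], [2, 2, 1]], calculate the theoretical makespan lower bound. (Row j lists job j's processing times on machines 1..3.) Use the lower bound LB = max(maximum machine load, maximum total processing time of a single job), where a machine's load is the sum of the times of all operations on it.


Machine loads:
  Machine 1: 8 + 7 + 1 + 2 = 18
  Machine 2: 7 + 3 + 9 + 2 = 21
  Machine 3: 6 + 10 + 6 + 1 = 23
Max machine load = 23
Job totals:
  Job 1: 21
  Job 2: 20
  Job 3: 16
  Job 4: 5
Max job total = 21
Lower bound = max(23, 21) = 23

23


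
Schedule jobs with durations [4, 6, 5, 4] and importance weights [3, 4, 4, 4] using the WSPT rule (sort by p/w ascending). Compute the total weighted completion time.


Compute p/w ratios and sort ascending (WSPT): [(4, 4), (5, 4), (4, 3), (6, 4)]
Compute weighted completion times:
  Job (p=4,w=4): C=4, w*C=4*4=16
  Job (p=5,w=4): C=9, w*C=4*9=36
  Job (p=4,w=3): C=13, w*C=3*13=39
  Job (p=6,w=4): C=19, w*C=4*19=76
Total weighted completion time = 167

167


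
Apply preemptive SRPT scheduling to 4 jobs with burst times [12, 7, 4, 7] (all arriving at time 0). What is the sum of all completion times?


Since all jobs arrive at t=0, SRPT equals SPT ordering.
SPT order: [4, 7, 7, 12]
Completion times:
  Job 1: p=4, C=4
  Job 2: p=7, C=11
  Job 3: p=7, C=18
  Job 4: p=12, C=30
Total completion time = 4 + 11 + 18 + 30 = 63

63


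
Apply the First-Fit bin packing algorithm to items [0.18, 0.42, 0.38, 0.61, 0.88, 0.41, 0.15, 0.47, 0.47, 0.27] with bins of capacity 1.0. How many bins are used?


Place items sequentially using First-Fit:
  Item 0.18 -> new Bin 1
  Item 0.42 -> Bin 1 (now 0.6)
  Item 0.38 -> Bin 1 (now 0.98)
  Item 0.61 -> new Bin 2
  Item 0.88 -> new Bin 3
  Item 0.41 -> new Bin 4
  Item 0.15 -> Bin 2 (now 0.76)
  Item 0.47 -> Bin 4 (now 0.88)
  Item 0.47 -> new Bin 5
  Item 0.27 -> Bin 5 (now 0.74)
Total bins used = 5

5


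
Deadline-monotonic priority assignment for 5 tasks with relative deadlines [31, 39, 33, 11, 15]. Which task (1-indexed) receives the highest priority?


Sort tasks by relative deadline (ascending):
  Task 4: deadline = 11
  Task 5: deadline = 15
  Task 1: deadline = 31
  Task 3: deadline = 33
  Task 2: deadline = 39
Priority order (highest first): [4, 5, 1, 3, 2]
Highest priority task = 4

4


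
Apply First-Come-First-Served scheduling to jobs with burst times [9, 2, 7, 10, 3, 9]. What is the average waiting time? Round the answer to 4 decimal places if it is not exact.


FCFS order (as given): [9, 2, 7, 10, 3, 9]
Waiting times:
  Job 1: wait = 0
  Job 2: wait = 9
  Job 3: wait = 11
  Job 4: wait = 18
  Job 5: wait = 28
  Job 6: wait = 31
Sum of waiting times = 97
Average waiting time = 97/6 = 16.1667

16.1667


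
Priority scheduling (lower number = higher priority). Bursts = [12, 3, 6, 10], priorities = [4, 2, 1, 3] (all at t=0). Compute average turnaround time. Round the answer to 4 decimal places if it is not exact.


Sort by priority (ascending = highest first):
Order: [(1, 6), (2, 3), (3, 10), (4, 12)]
Completion times:
  Priority 1, burst=6, C=6
  Priority 2, burst=3, C=9
  Priority 3, burst=10, C=19
  Priority 4, burst=12, C=31
Average turnaround = 65/4 = 16.25

16.25


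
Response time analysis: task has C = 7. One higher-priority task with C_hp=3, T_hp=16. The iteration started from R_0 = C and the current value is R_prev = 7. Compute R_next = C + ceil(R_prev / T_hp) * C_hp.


R_next = C + ceil(R_prev / T_hp) * C_hp
ceil(7 / 16) = ceil(0.4375) = 1
Interference = 1 * 3 = 3
R_next = 7 + 3 = 10

10


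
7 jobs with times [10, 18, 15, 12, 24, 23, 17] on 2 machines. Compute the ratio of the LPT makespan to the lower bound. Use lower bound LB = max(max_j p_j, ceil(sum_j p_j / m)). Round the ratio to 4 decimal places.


LPT order: [24, 23, 18, 17, 15, 12, 10]
Machine loads after assignment: [56, 63]
LPT makespan = 63
Lower bound = max(max_job, ceil(total/2)) = max(24, 60) = 60
Ratio = 63 / 60 = 1.05

1.05


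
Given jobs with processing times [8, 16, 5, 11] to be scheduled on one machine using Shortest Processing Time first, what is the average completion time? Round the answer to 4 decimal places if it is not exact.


Sort jobs by processing time (SPT order): [5, 8, 11, 16]
Compute completion times sequentially:
  Job 1: processing = 5, completes at 5
  Job 2: processing = 8, completes at 13
  Job 3: processing = 11, completes at 24
  Job 4: processing = 16, completes at 40
Sum of completion times = 82
Average completion time = 82/4 = 20.5

20.5


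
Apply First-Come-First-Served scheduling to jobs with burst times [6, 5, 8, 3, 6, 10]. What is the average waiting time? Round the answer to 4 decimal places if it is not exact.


FCFS order (as given): [6, 5, 8, 3, 6, 10]
Waiting times:
  Job 1: wait = 0
  Job 2: wait = 6
  Job 3: wait = 11
  Job 4: wait = 19
  Job 5: wait = 22
  Job 6: wait = 28
Sum of waiting times = 86
Average waiting time = 86/6 = 14.3333

14.3333


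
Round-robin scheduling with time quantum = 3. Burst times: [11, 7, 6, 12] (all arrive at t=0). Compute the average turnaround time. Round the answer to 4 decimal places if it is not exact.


Time quantum = 3
Execution trace:
  J1 runs 3 units, time = 3
  J2 runs 3 units, time = 6
  J3 runs 3 units, time = 9
  J4 runs 3 units, time = 12
  J1 runs 3 units, time = 15
  J2 runs 3 units, time = 18
  J3 runs 3 units, time = 21
  J4 runs 3 units, time = 24
  J1 runs 3 units, time = 27
  J2 runs 1 units, time = 28
  J4 runs 3 units, time = 31
  J1 runs 2 units, time = 33
  J4 runs 3 units, time = 36
Finish times: [33, 28, 21, 36]
Average turnaround = 118/4 = 29.5

29.5


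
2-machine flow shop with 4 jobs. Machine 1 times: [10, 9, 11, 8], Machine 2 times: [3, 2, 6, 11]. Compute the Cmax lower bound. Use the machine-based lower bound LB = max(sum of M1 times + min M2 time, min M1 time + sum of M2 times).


LB1 = sum(M1 times) + min(M2 times) = 38 + 2 = 40
LB2 = min(M1 times) + sum(M2 times) = 8 + 22 = 30
Lower bound = max(LB1, LB2) = max(40, 30) = 40

40


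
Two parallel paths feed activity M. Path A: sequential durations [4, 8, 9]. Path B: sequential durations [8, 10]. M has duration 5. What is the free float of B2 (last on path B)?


ES(B2) = sum of predecessors on chain B = 8
EF(B2) = ES + duration = 8 + 10 = 18
Successor of B2 is M. ES(M) = max(sum(A), sum(B)) = max(21, 18) = 21
Free float = ES(successor) - EF(current) = 21 - 18 = 3

3


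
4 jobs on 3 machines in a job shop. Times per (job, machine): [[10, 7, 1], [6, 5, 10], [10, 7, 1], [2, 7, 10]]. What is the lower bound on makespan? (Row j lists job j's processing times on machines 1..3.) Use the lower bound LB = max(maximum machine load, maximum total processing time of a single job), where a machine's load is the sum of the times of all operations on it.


Machine loads:
  Machine 1: 10 + 6 + 10 + 2 = 28
  Machine 2: 7 + 5 + 7 + 7 = 26
  Machine 3: 1 + 10 + 1 + 10 = 22
Max machine load = 28
Job totals:
  Job 1: 18
  Job 2: 21
  Job 3: 18
  Job 4: 19
Max job total = 21
Lower bound = max(28, 21) = 28

28


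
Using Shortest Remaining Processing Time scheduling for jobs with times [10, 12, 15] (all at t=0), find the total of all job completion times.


Since all jobs arrive at t=0, SRPT equals SPT ordering.
SPT order: [10, 12, 15]
Completion times:
  Job 1: p=10, C=10
  Job 2: p=12, C=22
  Job 3: p=15, C=37
Total completion time = 10 + 22 + 37 = 69

69


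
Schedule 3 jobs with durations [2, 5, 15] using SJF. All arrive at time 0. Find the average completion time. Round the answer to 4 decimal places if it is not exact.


SJF order (ascending): [2, 5, 15]
Completion times:
  Job 1: burst=2, C=2
  Job 2: burst=5, C=7
  Job 3: burst=15, C=22
Average completion = 31/3 = 10.3333

10.3333


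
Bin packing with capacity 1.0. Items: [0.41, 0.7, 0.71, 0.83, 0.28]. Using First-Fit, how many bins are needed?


Place items sequentially using First-Fit:
  Item 0.41 -> new Bin 1
  Item 0.7 -> new Bin 2
  Item 0.71 -> new Bin 3
  Item 0.83 -> new Bin 4
  Item 0.28 -> Bin 1 (now 0.69)
Total bins used = 4

4


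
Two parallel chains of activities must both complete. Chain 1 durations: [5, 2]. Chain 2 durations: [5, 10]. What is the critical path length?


Path A total = 5 + 2 = 7
Path B total = 5 + 10 = 15
Critical path = longest path = max(7, 15) = 15

15


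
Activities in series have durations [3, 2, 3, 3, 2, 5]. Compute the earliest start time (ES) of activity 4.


Activity 4 starts after activities 1 through 3 complete.
Predecessor durations: [3, 2, 3]
ES = 3 + 2 + 3 = 8

8


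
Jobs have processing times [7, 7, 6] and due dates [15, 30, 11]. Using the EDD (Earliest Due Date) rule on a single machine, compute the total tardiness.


Sort by due date (EDD order): [(6, 11), (7, 15), (7, 30)]
Compute completion times and tardiness:
  Job 1: p=6, d=11, C=6, tardiness=max(0,6-11)=0
  Job 2: p=7, d=15, C=13, tardiness=max(0,13-15)=0
  Job 3: p=7, d=30, C=20, tardiness=max(0,20-30)=0
Total tardiness = 0

0


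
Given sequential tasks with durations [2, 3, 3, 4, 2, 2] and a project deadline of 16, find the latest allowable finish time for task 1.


LF(activity 1) = deadline - sum of successor durations
Successors: activities 2 through 6 with durations [3, 3, 4, 2, 2]
Sum of successor durations = 14
LF = 16 - 14 = 2

2


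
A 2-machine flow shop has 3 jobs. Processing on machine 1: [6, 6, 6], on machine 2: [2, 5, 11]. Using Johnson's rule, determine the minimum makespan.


Apply Johnson's rule:
  Group 1 (a <= b): [(3, 6, 11)]
  Group 2 (a > b): [(2, 6, 5), (1, 6, 2)]
Optimal job order: [3, 2, 1]
Schedule:
  Job 3: M1 done at 6, M2 done at 17
  Job 2: M1 done at 12, M2 done at 22
  Job 1: M1 done at 18, M2 done at 24
Makespan = 24

24


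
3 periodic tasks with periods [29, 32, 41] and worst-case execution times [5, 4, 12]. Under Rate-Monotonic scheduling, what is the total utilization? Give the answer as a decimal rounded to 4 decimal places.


Compute individual utilizations (exact fractions):
  Task 1: C/T = 5/29 (approx. 0.1724)
  Task 2: C/T = 4/32 = 1/8 (approx. 0.125)
  Task 3: C/T = 12/41 (approx. 0.2927)
Total utilization U = 5/29 + 1/8 + 12/41 = 5613/9512
Rounded to 4 decimal places: U = 0.5901
RM (Liu & Layland) bound for 3 tasks = 0.779763; compare with U = 5613/9512 (approx. 0.590097)
U <= bound, so schedulable by RM sufficient condition.

0.5901


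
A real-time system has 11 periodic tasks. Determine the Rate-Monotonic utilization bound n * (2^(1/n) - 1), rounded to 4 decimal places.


Compute 2^(1/11) = 1.0650410894
Subtract 1: 1.0650410894 - 1 = 0.0650410894
Multiply by n: 11 * 0.0650410894 = 0.7154519834
Round to 4 dp: 0.7155

0.7155


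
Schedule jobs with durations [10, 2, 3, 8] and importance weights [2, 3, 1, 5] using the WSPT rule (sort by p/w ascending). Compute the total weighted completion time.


Compute p/w ratios and sort ascending (WSPT): [(2, 3), (8, 5), (3, 1), (10, 2)]
Compute weighted completion times:
  Job (p=2,w=3): C=2, w*C=3*2=6
  Job (p=8,w=5): C=10, w*C=5*10=50
  Job (p=3,w=1): C=13, w*C=1*13=13
  Job (p=10,w=2): C=23, w*C=2*23=46
Total weighted completion time = 115

115


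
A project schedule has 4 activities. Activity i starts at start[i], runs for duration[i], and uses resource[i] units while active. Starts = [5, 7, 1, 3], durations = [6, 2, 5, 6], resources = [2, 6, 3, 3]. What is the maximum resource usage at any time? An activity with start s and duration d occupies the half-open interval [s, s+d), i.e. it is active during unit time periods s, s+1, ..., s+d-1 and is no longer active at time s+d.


Each activity i is active on [start_i, start_i + duration_i).
Compute total resource usage per time slot:
  t=0: active resources = [], total = 0
  t=1: active resources = [3], total = 3
  t=2: active resources = [3], total = 3
  t=3: active resources = [3, 3], total = 6
  t=4: active resources = [3, 3], total = 6
  t=5: active resources = [2, 3, 3], total = 8
  t=6: active resources = [2, 3], total = 5
  t=7: active resources = [2, 6, 3], total = 11
  t=8: active resources = [2, 6, 3], total = 11
  t=9: active resources = [2], total = 2
  t=10: active resources = [2], total = 2
Peak resource demand = 11

11


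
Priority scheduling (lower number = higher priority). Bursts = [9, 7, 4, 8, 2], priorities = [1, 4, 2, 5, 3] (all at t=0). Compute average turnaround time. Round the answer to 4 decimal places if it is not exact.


Sort by priority (ascending = highest first):
Order: [(1, 9), (2, 4), (3, 2), (4, 7), (5, 8)]
Completion times:
  Priority 1, burst=9, C=9
  Priority 2, burst=4, C=13
  Priority 3, burst=2, C=15
  Priority 4, burst=7, C=22
  Priority 5, burst=8, C=30
Average turnaround = 89/5 = 17.8

17.8


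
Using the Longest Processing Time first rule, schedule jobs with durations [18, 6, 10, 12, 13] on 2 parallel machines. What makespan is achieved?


Sort jobs in decreasing order (LPT): [18, 13, 12, 10, 6]
Assign each job to the least loaded machine:
  Machine 1: jobs [18, 10], load = 28
  Machine 2: jobs [13, 12, 6], load = 31
Makespan = max load = 31

31


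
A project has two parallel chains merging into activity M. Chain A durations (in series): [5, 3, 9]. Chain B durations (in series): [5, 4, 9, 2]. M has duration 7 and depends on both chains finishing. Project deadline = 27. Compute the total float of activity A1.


Forward pass: ES(A1) = sum of predecessors on chain A = 0
EF = ES + duration = 0 + 5 = 5
Backward pass: LF(M) = deadline = 27; LS(M) = 27 - 7 = 20
LF(A1) = LS(M) - sum(successors on chain A) = 20 - 12 = 8
LS = LF - duration = 8 - 5 = 3
Total float = LS - ES = 3 - 0 = 3

3


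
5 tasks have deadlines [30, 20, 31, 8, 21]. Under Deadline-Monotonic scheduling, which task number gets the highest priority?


Sort tasks by relative deadline (ascending):
  Task 4: deadline = 8
  Task 2: deadline = 20
  Task 5: deadline = 21
  Task 1: deadline = 30
  Task 3: deadline = 31
Priority order (highest first): [4, 2, 5, 1, 3]
Highest priority task = 4

4


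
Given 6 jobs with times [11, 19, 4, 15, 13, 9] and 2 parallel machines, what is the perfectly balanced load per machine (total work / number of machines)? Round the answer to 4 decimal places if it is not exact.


Total processing time = 11 + 19 + 4 + 15 + 13 + 9 = 71
Number of machines = 2
Ideal balanced load = 71 / 2 = 35.5

35.5


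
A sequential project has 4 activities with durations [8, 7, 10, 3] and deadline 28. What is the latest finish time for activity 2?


LF(activity 2) = deadline - sum of successor durations
Successors: activities 3 through 4 with durations [10, 3]
Sum of successor durations = 13
LF = 28 - 13 = 15

15


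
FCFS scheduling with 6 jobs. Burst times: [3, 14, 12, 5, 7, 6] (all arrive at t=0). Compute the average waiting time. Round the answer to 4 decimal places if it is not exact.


FCFS order (as given): [3, 14, 12, 5, 7, 6]
Waiting times:
  Job 1: wait = 0
  Job 2: wait = 3
  Job 3: wait = 17
  Job 4: wait = 29
  Job 5: wait = 34
  Job 6: wait = 41
Sum of waiting times = 124
Average waiting time = 124/6 = 20.6667

20.6667


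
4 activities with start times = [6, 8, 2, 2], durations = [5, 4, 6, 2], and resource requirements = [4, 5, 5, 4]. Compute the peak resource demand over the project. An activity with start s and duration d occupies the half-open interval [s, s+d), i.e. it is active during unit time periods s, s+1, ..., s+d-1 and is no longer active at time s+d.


Each activity i is active on [start_i, start_i + duration_i).
Compute total resource usage per time slot:
  t=0: active resources = [], total = 0
  t=1: active resources = [], total = 0
  t=2: active resources = [5, 4], total = 9
  t=3: active resources = [5, 4], total = 9
  t=4: active resources = [5], total = 5
  t=5: active resources = [5], total = 5
  t=6: active resources = [4, 5], total = 9
  t=7: active resources = [4, 5], total = 9
  t=8: active resources = [4, 5], total = 9
  t=9: active resources = [4, 5], total = 9
  t=10: active resources = [4, 5], total = 9
  t=11: active resources = [5], total = 5
Peak resource demand = 9

9


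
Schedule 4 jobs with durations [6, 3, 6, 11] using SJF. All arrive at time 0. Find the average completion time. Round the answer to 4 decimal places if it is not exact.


SJF order (ascending): [3, 6, 6, 11]
Completion times:
  Job 1: burst=3, C=3
  Job 2: burst=6, C=9
  Job 3: burst=6, C=15
  Job 4: burst=11, C=26
Average completion = 53/4 = 13.25

13.25


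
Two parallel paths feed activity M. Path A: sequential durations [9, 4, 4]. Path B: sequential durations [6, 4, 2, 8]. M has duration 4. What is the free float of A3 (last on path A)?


ES(A3) = sum of predecessors on chain A = 13
EF(A3) = ES + duration = 13 + 4 = 17
Successor of A3 is M. ES(M) = max(sum(A), sum(B)) = max(17, 20) = 20
Free float = ES(successor) - EF(current) = 20 - 17 = 3

3


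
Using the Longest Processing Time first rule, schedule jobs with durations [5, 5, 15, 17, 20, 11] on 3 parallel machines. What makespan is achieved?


Sort jobs in decreasing order (LPT): [20, 17, 15, 11, 5, 5]
Assign each job to the least loaded machine:
  Machine 1: jobs [20, 5], load = 25
  Machine 2: jobs [17, 5], load = 22
  Machine 3: jobs [15, 11], load = 26
Makespan = max load = 26

26


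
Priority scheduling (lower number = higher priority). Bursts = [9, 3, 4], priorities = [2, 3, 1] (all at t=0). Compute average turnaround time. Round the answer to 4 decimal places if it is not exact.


Sort by priority (ascending = highest first):
Order: [(1, 4), (2, 9), (3, 3)]
Completion times:
  Priority 1, burst=4, C=4
  Priority 2, burst=9, C=13
  Priority 3, burst=3, C=16
Average turnaround = 33/3 = 11.0

11.0


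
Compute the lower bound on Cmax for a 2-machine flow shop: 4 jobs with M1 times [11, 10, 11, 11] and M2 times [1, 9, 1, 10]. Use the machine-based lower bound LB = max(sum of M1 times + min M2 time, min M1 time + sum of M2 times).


LB1 = sum(M1 times) + min(M2 times) = 43 + 1 = 44
LB2 = min(M1 times) + sum(M2 times) = 10 + 21 = 31
Lower bound = max(LB1, LB2) = max(44, 31) = 44

44


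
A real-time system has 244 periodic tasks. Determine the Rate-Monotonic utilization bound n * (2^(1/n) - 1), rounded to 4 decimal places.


Compute 2^(1/244) = 1.0028448059
Subtract 1: 1.0028448059 - 1 = 0.0028448059
Multiply by n: 244 * 0.0028448059 = 0.6941326396
Round to 4 dp: 0.6941

0.6941


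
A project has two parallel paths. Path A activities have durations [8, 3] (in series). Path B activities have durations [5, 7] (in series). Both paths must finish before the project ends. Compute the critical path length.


Path A total = 8 + 3 = 11
Path B total = 5 + 7 = 12
Critical path = longest path = max(11, 12) = 12

12


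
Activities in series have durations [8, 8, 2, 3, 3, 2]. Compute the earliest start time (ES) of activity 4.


Activity 4 starts after activities 1 through 3 complete.
Predecessor durations: [8, 8, 2]
ES = 8 + 8 + 2 = 18

18


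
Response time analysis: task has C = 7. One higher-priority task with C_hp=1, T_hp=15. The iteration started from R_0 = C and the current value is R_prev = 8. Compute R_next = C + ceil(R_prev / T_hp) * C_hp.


R_next = C + ceil(R_prev / T_hp) * C_hp
ceil(8 / 15) = ceil(0.5333) = 1
Interference = 1 * 1 = 1
R_next = 7 + 1 = 8
R_next = R_prev, so the iteration has converged (response time = 8).

8
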